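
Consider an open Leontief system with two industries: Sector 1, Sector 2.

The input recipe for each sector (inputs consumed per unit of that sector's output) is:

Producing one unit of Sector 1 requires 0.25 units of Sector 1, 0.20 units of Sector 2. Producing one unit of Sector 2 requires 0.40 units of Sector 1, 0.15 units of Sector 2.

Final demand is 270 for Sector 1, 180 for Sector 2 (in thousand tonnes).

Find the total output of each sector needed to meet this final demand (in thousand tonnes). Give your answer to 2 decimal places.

x_1 = 540.81, x_2 = 339.01

I − A =
  [   0.75    -0.40]
  [  -0.20     0.85]
det(I−A) = (0.75)(0.85) − (-0.40)(-0.20) = 0.5575
adj(I−A) = [[0.85, 0.40], [0.20, 0.75]]
(I − A)⁻¹ = adj(I−A) / det(I−A) ≈
  [   1.5247     0.7175]
  [   0.3587     1.3453]
x = (I − A)⁻¹ d = adj(I−A)·d / det(I−A), with det(I−A) = 0.5575:
  x_1 = (0.85·270 + 0.40·180) / 0.5575 = 301.50 / 0.5575 ≈ 540.81
  x_2 = (0.20·270 + 0.75·180) / 0.5575 = 189.00 / 0.5575 ≈ 339.01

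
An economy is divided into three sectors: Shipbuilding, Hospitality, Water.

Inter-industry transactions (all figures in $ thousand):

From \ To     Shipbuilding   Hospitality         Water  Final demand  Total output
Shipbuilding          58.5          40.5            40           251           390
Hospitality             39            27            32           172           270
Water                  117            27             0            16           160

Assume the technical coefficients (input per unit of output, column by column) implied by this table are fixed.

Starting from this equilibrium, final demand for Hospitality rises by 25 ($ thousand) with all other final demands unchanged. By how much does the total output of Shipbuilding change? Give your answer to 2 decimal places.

Technical coefficients a_ij = z_ij / X_j:
  a_SS = 58.5/390 = 0.15, a_HS = 39/390 = 0.10, a_WS = 117/390 = 0.30
  a_SH = 40.5/270 = 0.15, a_HH = 27/270 = 0.10, a_WH = 27/270 = 0.10
  a_SW = 40/160 = 0.25, a_HW = 32/160 = 0.20, a_WW = 0/160 = 0.00
I − A =
  [   0.85    -0.15    -0.25]
  [  -0.10     0.90    -0.20]
  [  -0.30    -0.10     1.00]
Cofactors of I−A, C_ij = (−1)^(i+j)·(minor ij) (rows/columns in the sector order above):
  C_11 = (0.90)(1.00) − (-0.20)(-0.10) = 0.8800
  C_12 = −[(-0.10)(1.00) − (-0.20)(-0.30)] = 0.1600
  C_13 = (-0.10)(-0.10) − (0.90)(-0.30) = 0.2800
  C_21 = −[(-0.15)(1.00) − (-0.25)(-0.10)] = 0.1750
  C_22 = (0.85)(1.00) − (-0.25)(-0.30) = 0.7750
  C_23 = −[(0.85)(-0.10) − (-0.15)(-0.30)] = 0.1300
  C_31 = (-0.15)(-0.20) − (-0.25)(0.90) = 0.2550
  C_32 = −[(0.85)(-0.20) − (-0.25)(-0.10)] = 0.1950
  C_33 = (0.85)(0.90) − (-0.15)(-0.10) = 0.7500
det(I−A) = Σ_j (I−A)_1j·C_1j = (0.85)(0.8800) + (-0.15)(0.1600) + (-0.25)(0.2800) = 0.6540
adj(I−A) = Cᵀ =
  [ 0.8800   0.1750   0.2550]
  [ 0.1600   0.7750   0.1950]
  [ 0.2800   0.1300   0.7500]
(I − A)⁻¹ = adj(I−A) / det(I−A) ≈
  [   1.3456     0.2676     0.3899]
  [   0.2446     1.1850     0.2982]
  [   0.4281     0.1988     1.1468]
Δx = (I − A)⁻¹ Δd with Δd having +25 in the Hospitality component and 0 elsewhere.
So Δx_S = L_SH · (+25), where L_SH = adj(I−A)_SH / det(I−A) = 0.1750 / 0.6540.
Δx_S = 0.1750 × (+25) / 0.6540 = 4.375 / 0.6540 ≈ 6.69.

Δx_S = 6.69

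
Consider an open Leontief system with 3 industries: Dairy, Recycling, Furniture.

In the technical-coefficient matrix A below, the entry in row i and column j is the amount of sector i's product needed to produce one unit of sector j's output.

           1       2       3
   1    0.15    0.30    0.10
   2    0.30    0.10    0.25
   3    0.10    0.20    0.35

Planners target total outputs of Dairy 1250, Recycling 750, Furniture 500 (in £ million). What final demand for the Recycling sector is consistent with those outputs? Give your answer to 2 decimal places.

I − A =
  [   0.85    -0.30    -0.10]
  [  -0.30     0.90    -0.25]
  [  -0.10    -0.20     0.65]
d = (I − A) x:
  d_1 = (+0.85)·1250 + (-0.30)·750 + (-0.10)·500 = 787.50
  d_2 = (-0.30)·1250 + (+0.90)·750 + (-0.25)·500 = 175.00
  d_3 = (-0.10)·1250 + (-0.20)·750 + (+0.65)·500 = 50.00

d_2 = 175.00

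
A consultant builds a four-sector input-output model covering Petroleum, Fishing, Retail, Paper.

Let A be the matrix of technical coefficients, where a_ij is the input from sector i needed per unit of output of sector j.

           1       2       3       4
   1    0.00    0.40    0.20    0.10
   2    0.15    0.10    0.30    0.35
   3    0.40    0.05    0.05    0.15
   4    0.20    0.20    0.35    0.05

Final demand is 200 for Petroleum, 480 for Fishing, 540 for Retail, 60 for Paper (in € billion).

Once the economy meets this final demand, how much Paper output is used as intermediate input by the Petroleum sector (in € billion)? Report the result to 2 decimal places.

z_41 = 251.28

I − A =
  [   1.00    -0.40    -0.20    -0.10]
  [  -0.15     0.90    -0.30    -0.35]
  [  -0.40    -0.05     0.95    -0.15]
  [  -0.20    -0.20    -0.35     0.95]
Compute the cofactors C_ij = (−1)^(i+j)·(3×3 minor ij) of I−A; the adjugate is their transpose:
adj(I−A) = Cᵀ =
  [ 0.669125   0.376250   0.357500   0.265500]
  [ 0.366000   0.735000   0.449250   0.380250]
  [ 0.356125   0.248500   0.679000   0.236250]
  [ 0.349125   0.325500   0.420000   0.661500]
det(I−A) = Σ_j (I−A)_1j·C_1j = (1.00)(0.669125) + (-0.40)(0.366000) + (-0.20)(0.356125) + (-0.10)(0.349125) = 0.4165875
(I − A)⁻¹ = adj(I−A) / det(I−A) ≈
  [   1.6062     0.9032     0.8582     0.6373]
  [   0.8786     1.7643     1.0784     0.9128]
  [   0.8549     0.5965     1.6299     0.5671]
  [   0.8381     0.7813     1.0082     1.5879]
First solve x = (I − A)⁻¹ d = adj(I−A)·d / det(I−A); in particular x_1 = (0.669125·200 + 0.376250·480 + 0.357500·540 + 0.265500·60) / 0.4165875 = 523.405 / 0.4165875 ≈ 1256.4107.
Intermediate flow from 4 to 1: z_41 = a_41 · x_1 = 0.20 × 523.405 / 0.4165875 = 104.681 / 0.4165875 ≈ 251.28.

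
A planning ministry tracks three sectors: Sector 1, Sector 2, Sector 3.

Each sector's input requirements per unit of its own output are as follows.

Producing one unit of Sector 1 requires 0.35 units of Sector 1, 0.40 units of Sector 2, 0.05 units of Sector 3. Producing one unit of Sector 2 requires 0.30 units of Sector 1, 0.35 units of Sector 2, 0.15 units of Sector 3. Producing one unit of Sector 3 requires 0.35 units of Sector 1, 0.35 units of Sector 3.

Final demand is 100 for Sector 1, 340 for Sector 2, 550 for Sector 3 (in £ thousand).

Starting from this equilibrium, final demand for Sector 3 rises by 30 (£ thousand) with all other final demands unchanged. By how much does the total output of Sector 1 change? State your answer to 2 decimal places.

Δx_1 = 41.55

I − A =
  [   0.65    -0.30    -0.35]
  [  -0.40     0.65     0.00]
  [  -0.05    -0.15     0.65]
Cofactors of I−A, C_ij = (−1)^(i+j)·(minor ij) (rows/columns in the sector order above):
  C_11 = (0.65)(0.65) − (0.00)(-0.15) = 0.4225
  C_12 = −[(-0.40)(0.65) − (0.00)(-0.05)] = 0.2600
  C_13 = (-0.40)(-0.15) − (0.65)(-0.05) = 0.0925
  C_21 = −[(-0.30)(0.65) − (-0.35)(-0.15)] = 0.2475
  C_22 = (0.65)(0.65) − (-0.35)(-0.05) = 0.4050
  C_23 = −[(0.65)(-0.15) − (-0.30)(-0.05)] = 0.1125
  C_31 = (-0.30)(0.00) − (-0.35)(0.65) = 0.2275
  C_32 = −[(0.65)(0.00) − (-0.35)(-0.40)] = 0.1400
  C_33 = (0.65)(0.65) − (-0.30)(-0.40) = 0.3025
det(I−A) = Σ_j (I−A)_1j·C_1j = (0.65)(0.4225) + (-0.30)(0.2600) + (-0.35)(0.0925) = 0.16425
adj(I−A) = Cᵀ =
  [ 0.4225   0.2475   0.2275]
  [ 0.2600   0.4050   0.1400]
  [ 0.0925   0.1125   0.3025]
(I − A)⁻¹ = adj(I−A) / det(I−A) ≈
  [   2.5723     1.5068     1.3851]
  [   1.5830     2.4658     0.8524]
  [   0.5632     0.6849     1.8417]
Δx = (I − A)⁻¹ Δd with Δd having +30 in the Sector 3 component and 0 elsewhere.
So Δx_1 = L_13 · (+30), where L_13 = adj(I−A)_13 / det(I−A) = 0.2275 / 0.16425.
Δx_1 = 0.2275 × (+30) / 0.16425 = 6.825 / 0.16425 ≈ 41.55.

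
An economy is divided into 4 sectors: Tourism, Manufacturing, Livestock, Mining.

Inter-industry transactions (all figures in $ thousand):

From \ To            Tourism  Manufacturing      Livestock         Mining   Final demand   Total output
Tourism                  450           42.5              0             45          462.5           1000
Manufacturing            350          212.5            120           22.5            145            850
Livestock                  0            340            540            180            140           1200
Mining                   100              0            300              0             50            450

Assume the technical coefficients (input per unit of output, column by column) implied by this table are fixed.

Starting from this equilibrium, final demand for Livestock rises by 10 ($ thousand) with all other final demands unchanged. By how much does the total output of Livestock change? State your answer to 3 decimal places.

Technical coefficients a_ij = z_ij / X_j:
  a_11 = 450/1000 = 0.45, a_21 = 350/1000 = 0.35, a_31 = 0/1000 = 0.00, a_41 = 100/1000 = 0.10
  a_12 = 42.5/850 = 0.05, a_22 = 212.5/850 = 0.25, a_32 = 340/850 = 0.40, a_42 = 0/850 = 0.00
  a_13 = 0/1200 = 0.00, a_23 = 120/1200 = 0.10, a_33 = 540/1200 = 0.45, a_43 = 300/1200 = 0.25
  a_14 = 45/450 = 0.10, a_24 = 22.5/450 = 0.05, a_34 = 180/450 = 0.40, a_44 = 0/450 = 0.00
I − A =
  [   0.55    -0.05     0.00    -0.10]
  [  -0.35     0.75    -0.10    -0.05]
  [   0.00    -0.40     0.55    -0.40]
  [  -0.10     0.00    -0.25     1.00]
Compute the cofactors C_ij = (−1)^(i+j)·(3×3 minor ij) of I−A; the adjugate is their transpose:
adj(I−A) = Cᵀ =
  [ 0.292500   0.032500   0.024375   0.040625]
  [ 0.164250   0.242000   0.069625   0.056375]
  [ 0.172000   0.218000   0.387250   0.183000]
  [ 0.072250   0.057750   0.099250   0.195250]
det(I−A) = Σ_j (I−A)_1j·C_1j = (0.55)(0.292500) + (-0.05)(0.164250) + (0.00)(0.172000) + (-0.10)(0.072250) = 0.1454375
(I − A)⁻¹ = adj(I−A) / det(I−A) ≈
  [   2.0112     0.2235     0.1676     0.2793]
  [   1.1294     1.6639     0.4787     0.3876]
  [   1.1826     1.4989     2.6627     1.2583]
  [   0.4968     0.3971     0.6824     1.3425]
Δx = (I − A)⁻¹ Δd with Δd having +10 in the Livestock component and 0 elsewhere.
So Δx_3 = L_33 · (+10), where L_33 = adj(I−A)_33 / det(I−A) = 0.387250 / 0.1454375.
Δx_3 = 0.387250 × (+10) / 0.1454375 = 3.8725 / 0.1454375 ≈ 26.627.

Δx_3 = 26.627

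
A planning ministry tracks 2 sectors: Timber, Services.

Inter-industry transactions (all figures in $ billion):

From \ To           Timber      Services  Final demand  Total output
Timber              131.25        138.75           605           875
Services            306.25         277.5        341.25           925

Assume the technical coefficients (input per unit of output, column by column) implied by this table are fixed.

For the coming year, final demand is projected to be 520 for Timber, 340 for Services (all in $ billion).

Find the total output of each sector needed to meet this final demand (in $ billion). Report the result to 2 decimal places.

x_1 = 764.98, x_2 = 868.20

Technical coefficients a_ij = z_ij / X_j:
  a_11 = 131.25/875 = 0.15, a_21 = 306.25/875 = 0.35
  a_12 = 138.75/925 = 0.15, a_22 = 277.5/925 = 0.30
I − A =
  [   0.85    -0.15]
  [  -0.35     0.70]
det(I−A) = (0.85)(0.70) − (-0.15)(-0.35) = 0.5425
adj(I−A) = [[0.70, 0.15], [0.35, 0.85]]
(I − A)⁻¹ = adj(I−A) / det(I−A) ≈
  [   1.2903     0.2765]
  [   0.6452     1.5668]
x = (I − A)⁻¹ d = adj(I−A)·d / det(I−A), with det(I−A) = 0.5425:
  x_1 = (0.70·520 + 0.15·340) / 0.5425 = 415.00 / 0.5425 ≈ 764.98
  x_2 = (0.35·520 + 0.85·340) / 0.5425 = 471.00 / 0.5425 ≈ 868.20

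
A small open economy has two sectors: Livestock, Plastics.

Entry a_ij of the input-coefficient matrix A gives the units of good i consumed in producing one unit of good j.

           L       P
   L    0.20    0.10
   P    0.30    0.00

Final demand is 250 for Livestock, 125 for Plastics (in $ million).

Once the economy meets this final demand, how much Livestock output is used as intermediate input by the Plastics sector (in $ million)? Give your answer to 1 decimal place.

z_LP = 22.7

I − A =
  [   0.80    -0.10]
  [  -0.30     1.00]
det(I−A) = (0.80)(1.00) − (-0.10)(-0.30) = 0.7700
adj(I−A) = [[1.00, 0.10], [0.30, 0.80]]
(I − A)⁻¹ = adj(I−A) / det(I−A) ≈
  [   1.2987     0.1299]
  [   0.3896     1.0390]
First solve x = (I − A)⁻¹ d = adj(I−A)·d / det(I−A); in particular x_P = (0.30·250 + 0.80·125) / 0.7700 = 175.00 / 0.7700 ≈ 227.273.
Intermediate flow from L to P: z_LP = a_LP · x_P = 0.10 × 175.00 / 0.7700 = 17.50 / 0.7700 ≈ 22.7.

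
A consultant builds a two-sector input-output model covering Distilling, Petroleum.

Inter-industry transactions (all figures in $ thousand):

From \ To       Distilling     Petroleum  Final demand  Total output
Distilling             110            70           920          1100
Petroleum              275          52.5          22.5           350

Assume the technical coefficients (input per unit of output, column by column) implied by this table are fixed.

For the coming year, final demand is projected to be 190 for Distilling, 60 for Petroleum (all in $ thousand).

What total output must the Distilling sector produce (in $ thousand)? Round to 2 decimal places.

x_D = 242.66

Technical coefficients a_ij = z_ij / X_j:
  a_DD = 110/1100 = 0.10, a_PD = 275/1100 = 0.25
  a_DP = 70/350 = 0.20, a_PP = 52.5/350 = 0.15
I − A =
  [   0.90    -0.20]
  [  -0.25     0.85]
det(I−A) = (0.90)(0.85) − (-0.20)(-0.25) = 0.7150
adj(I−A) = [[0.85, 0.20], [0.25, 0.90]]
(I − A)⁻¹ = adj(I−A) / det(I−A) ≈
  [   1.1888     0.2797]
  [   0.3497     1.2587]
x = (I − A)⁻¹ d = adj(I−A)·d / det(I−A), with det(I−A) = 0.7150:
  x_D = (0.85·190 + 0.20·60) / 0.7150 = 173.50 / 0.7150 ≈ 242.66
  x_P = (0.25·190 + 0.90·60) / 0.7150 = 101.50 / 0.7150 ≈ 141.96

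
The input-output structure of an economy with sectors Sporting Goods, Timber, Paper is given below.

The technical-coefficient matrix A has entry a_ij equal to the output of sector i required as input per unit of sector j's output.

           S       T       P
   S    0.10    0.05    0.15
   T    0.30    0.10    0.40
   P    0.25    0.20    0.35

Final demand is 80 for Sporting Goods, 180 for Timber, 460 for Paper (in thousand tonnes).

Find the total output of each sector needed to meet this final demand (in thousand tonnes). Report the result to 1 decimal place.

x_S = 309.7, x_T = 777.0, x_P = 1065.9

I − A =
  [   0.90    -0.05    -0.15]
  [  -0.30     0.90    -0.40]
  [  -0.25    -0.20     0.65]
Cofactors of I−A, C_ij = (−1)^(i+j)·(minor ij) (rows/columns in the sector order above):
  C_11 = (0.90)(0.65) − (-0.40)(-0.20) = 0.5050
  C_12 = −[(-0.30)(0.65) − (-0.40)(-0.25)] = 0.2950
  C_13 = (-0.30)(-0.20) − (0.90)(-0.25) = 0.2850
  C_21 = −[(-0.05)(0.65) − (-0.15)(-0.20)] = 0.0625
  C_22 = (0.90)(0.65) − (-0.15)(-0.25) = 0.5475
  C_23 = −[(0.90)(-0.20) − (-0.05)(-0.25)] = 0.1925
  C_31 = (-0.05)(-0.40) − (-0.15)(0.90) = 0.1550
  C_32 = −[(0.90)(-0.40) − (-0.15)(-0.30)] = 0.4050
  C_33 = (0.90)(0.90) − (-0.05)(-0.30) = 0.7950
det(I−A) = Σ_j (I−A)_1j·C_1j = (0.90)(0.5050) + (-0.05)(0.2950) + (-0.15)(0.2850) = 0.3970
adj(I−A) = Cᵀ =
  [ 0.5050   0.0625   0.1550]
  [ 0.2950   0.5475   0.4050]
  [ 0.2850   0.1925   0.7950]
(I − A)⁻¹ = adj(I−A) / det(I−A) ≈
  [   1.2720     0.1574     0.3904]
  [   0.7431     1.3791     1.0202]
  [   0.7179     0.4849     2.0025]
x = (I − A)⁻¹ d = adj(I−A)·d / det(I−A), with det(I−A) = 0.3970:
  x_S = (0.5050·80 + 0.0625·180 + 0.1550·460) / 0.3970 = 122.95 / 0.3970 ≈ 309.7
  x_T = (0.2950·80 + 0.5475·180 + 0.4050·460) / 0.3970 = 308.45 / 0.3970 ≈ 777.0
  x_P = (0.2850·80 + 0.1925·180 + 0.7950·460) / 0.3970 = 423.15 / 0.3970 ≈ 1065.9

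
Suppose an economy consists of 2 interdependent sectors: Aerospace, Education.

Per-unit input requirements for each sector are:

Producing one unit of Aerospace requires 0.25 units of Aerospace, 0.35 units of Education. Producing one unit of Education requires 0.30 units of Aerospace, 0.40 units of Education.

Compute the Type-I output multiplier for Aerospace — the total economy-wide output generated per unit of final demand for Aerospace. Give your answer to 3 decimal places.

I − A =
  [   0.75    -0.30]
  [  -0.35     0.60]
det(I−A) = (0.75)(0.60) − (-0.30)(-0.35) = 0.3450
adj(I−A) = [[0.60, 0.30], [0.35, 0.75]]
(I − A)⁻¹ = adj(I−A) / det(I−A) ≈
  [   1.7391     0.8696]
  [   1.0145     2.1739]
The output multiplier for sector j is the column-j sum of the Leontief inverse (I − A)⁻¹ = adj(I−A) / det(I−A).
Column A of adj(I−A): (0.60, 0.35); det(I−A) = 0.3450.
m_A = (0.60 + 0.35) / 0.3450 = 0.95 / 0.3450 ≈ 2.754.

m_A = 2.754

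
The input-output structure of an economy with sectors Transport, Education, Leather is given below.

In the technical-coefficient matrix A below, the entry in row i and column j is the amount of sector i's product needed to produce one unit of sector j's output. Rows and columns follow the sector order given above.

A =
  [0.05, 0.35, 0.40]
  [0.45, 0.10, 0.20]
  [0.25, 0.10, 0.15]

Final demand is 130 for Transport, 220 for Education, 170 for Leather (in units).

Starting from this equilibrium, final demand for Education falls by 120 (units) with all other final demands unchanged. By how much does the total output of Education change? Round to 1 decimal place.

I − A =
  [   0.95    -0.35    -0.40]
  [  -0.45     0.90    -0.20]
  [  -0.25    -0.10     0.85]
Cofactors of I−A, C_ij = (−1)^(i+j)·(minor ij) (rows/columns in the sector order above):
  C_11 = (0.90)(0.85) − (-0.20)(-0.10) = 0.7450
  C_12 = −[(-0.45)(0.85) − (-0.20)(-0.25)] = 0.4325
  C_13 = (-0.45)(-0.10) − (0.90)(-0.25) = 0.2700
  C_21 = −[(-0.35)(0.85) − (-0.40)(-0.10)] = 0.3375
  C_22 = (0.95)(0.85) − (-0.40)(-0.25) = 0.7075
  C_23 = −[(0.95)(-0.10) − (-0.35)(-0.25)] = 0.1825
  C_31 = (-0.35)(-0.20) − (-0.40)(0.90) = 0.4300
  C_32 = −[(0.95)(-0.20) − (-0.40)(-0.45)] = 0.3700
  C_33 = (0.95)(0.90) − (-0.35)(-0.45) = 0.6975
det(I−A) = Σ_j (I−A)_1j·C_1j = (0.95)(0.7450) + (-0.35)(0.4325) + (-0.40)(0.2700) = 0.448375
adj(I−A) = Cᵀ =
  [ 0.7450   0.3375   0.4300]
  [ 0.4325   0.7075   0.3700]
  [ 0.2700   0.1825   0.6975]
(I − A)⁻¹ = adj(I−A) / det(I−A) ≈
  [   1.6616     0.7527     0.9590]
  [   0.9646     1.5779     0.8252]
  [   0.6022     0.4070     1.5556]
Δx = (I − A)⁻¹ Δd with Δd having -120 in the Education component and 0 elsewhere.
So Δx_E = L_EE · (-120), where L_EE = adj(I−A)_EE / det(I−A) = 0.7075 / 0.448375.
Δx_E = 0.7075 × (-120) / 0.448375 = -84.90 / 0.448375 ≈ -189.4.

Δx_E = -189.4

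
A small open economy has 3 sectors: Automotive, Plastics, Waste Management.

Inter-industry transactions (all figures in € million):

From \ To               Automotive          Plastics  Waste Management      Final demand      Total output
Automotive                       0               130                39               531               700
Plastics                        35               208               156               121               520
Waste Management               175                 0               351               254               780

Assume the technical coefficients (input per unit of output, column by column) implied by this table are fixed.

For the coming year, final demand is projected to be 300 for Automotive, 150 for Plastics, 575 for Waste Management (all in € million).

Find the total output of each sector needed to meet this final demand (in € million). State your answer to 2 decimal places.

x_A = 546.39, x_P = 726.80, x_W = 1293.81

Technical coefficients a_ij = z_ij / X_j:
  a_AA = 0/700 = 0.00, a_PA = 35/700 = 0.05, a_WA = 175/700 = 0.25
  a_AP = 130/520 = 0.25, a_PP = 208/520 = 0.40, a_WP = 0/520 = 0.00
  a_AW = 39/780 = 0.05, a_PW = 156/780 = 0.20, a_WW = 351/780 = 0.45
I − A =
  [   1.00    -0.25    -0.05]
  [  -0.05     0.60    -0.20]
  [  -0.25     0.00     0.55]
Cofactors of I−A, C_ij = (−1)^(i+j)·(minor ij) (rows/columns in the sector order above):
  C_11 = (0.60)(0.55) − (-0.20)(0.00) = 0.3300
  C_12 = −[(-0.05)(0.55) − (-0.20)(-0.25)] = 0.0775
  C_13 = (-0.05)(0.00) − (0.60)(-0.25) = 0.1500
  C_21 = −[(-0.25)(0.55) − (-0.05)(0.00)] = 0.1375
  C_22 = (1.00)(0.55) − (-0.05)(-0.25) = 0.5375
  C_23 = −[(1.00)(0.00) − (-0.25)(-0.25)] = 0.0625
  C_31 = (-0.25)(-0.20) − (-0.05)(0.60) = 0.0800
  C_32 = −[(1.00)(-0.20) − (-0.05)(-0.05)] = 0.2025
  C_33 = (1.00)(0.60) − (-0.25)(-0.05) = 0.5875
det(I−A) = Σ_j (I−A)_1j·C_1j = (1.00)(0.3300) + (-0.25)(0.0775) + (-0.05)(0.1500) = 0.303125
adj(I−A) = Cᵀ =
  [ 0.3300   0.1375   0.0800]
  [ 0.0775   0.5375   0.2025]
  [ 0.1500   0.0625   0.5875]
(I − A)⁻¹ = adj(I−A) / det(I−A) ≈
  [   1.0887     0.4536     0.2639]
  [   0.2557     1.7732     0.6680]
  [   0.4948     0.2062     1.9381]
x = (I − A)⁻¹ d = adj(I−A)·d / det(I−A), with det(I−A) = 0.303125:
  x_A = (0.3300·300 + 0.1375·150 + 0.0800·575) / 0.303125 = 165.625 / 0.303125 ≈ 546.39
  x_P = (0.0775·300 + 0.5375·150 + 0.2025·575) / 0.303125 = 220.3125 / 0.303125 ≈ 726.80
  x_W = (0.1500·300 + 0.0625·150 + 0.5875·575) / 0.303125 = 392.1875 / 0.303125 ≈ 1293.81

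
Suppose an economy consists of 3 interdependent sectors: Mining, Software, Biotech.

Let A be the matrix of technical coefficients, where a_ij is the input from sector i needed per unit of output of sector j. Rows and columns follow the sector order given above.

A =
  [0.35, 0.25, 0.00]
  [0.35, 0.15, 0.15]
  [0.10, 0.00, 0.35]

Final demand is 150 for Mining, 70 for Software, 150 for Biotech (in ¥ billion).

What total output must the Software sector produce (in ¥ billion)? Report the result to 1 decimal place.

x_S = 269.9

I − A =
  [   0.65    -0.25     0.00]
  [  -0.35     0.85    -0.15]
  [  -0.10     0.00     0.65]
Cofactors of I−A, C_ij = (−1)^(i+j)·(minor ij) (rows/columns in the sector order above):
  C_11 = (0.85)(0.65) − (-0.15)(0.00) = 0.5525
  C_12 = −[(-0.35)(0.65) − (-0.15)(-0.10)] = 0.2425
  C_13 = (-0.35)(0.00) − (0.85)(-0.10) = 0.0850
  C_21 = −[(-0.25)(0.65) − (0.00)(0.00)] = 0.1625
  C_22 = (0.65)(0.65) − (0.00)(-0.10) = 0.4225
  C_23 = −[(0.65)(0.00) − (-0.25)(-0.10)] = 0.0250
  C_31 = (-0.25)(-0.15) − (0.00)(0.85) = 0.0375
  C_32 = −[(0.65)(-0.15) − (0.00)(-0.35)] = 0.0975
  C_33 = (0.65)(0.85) − (-0.25)(-0.35) = 0.4650
det(I−A) = Σ_j (I−A)_1j·C_1j = (0.65)(0.5525) + (-0.25)(0.2425) + (0.00)(0.0850) = 0.2985
adj(I−A) = Cᵀ =
  [ 0.5525   0.1625   0.0375]
  [ 0.2425   0.4225   0.0975]
  [ 0.0850   0.0250   0.4650]
(I − A)⁻¹ = adj(I−A) / det(I−A) ≈
  [   1.8509     0.5444     0.1256]
  [   0.8124     1.4154     0.3266]
  [   0.2848     0.0838     1.5578]
x = (I − A)⁻¹ d = adj(I−A)·d / det(I−A), with det(I−A) = 0.2985:
  x_M = (0.5525·150 + 0.1625·70 + 0.0375·150) / 0.2985 = 99.875 / 0.2985 ≈ 334.6
  x_S = (0.2425·150 + 0.4225·70 + 0.0975·150) / 0.2985 = 80.575 / 0.2985 ≈ 269.9
  x_B = (0.0850·150 + 0.0250·70 + 0.4650·150) / 0.2985 = 84.25 / 0.2985 ≈ 282.2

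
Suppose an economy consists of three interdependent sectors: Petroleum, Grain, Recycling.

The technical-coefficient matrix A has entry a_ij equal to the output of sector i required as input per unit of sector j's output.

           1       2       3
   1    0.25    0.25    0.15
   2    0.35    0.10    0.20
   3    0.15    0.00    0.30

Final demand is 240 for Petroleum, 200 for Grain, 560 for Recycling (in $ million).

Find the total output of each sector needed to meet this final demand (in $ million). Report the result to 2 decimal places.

x_1 = 755.67, x_2 = 729.86, x_3 = 961.93

I − A =
  [   0.75    -0.25    -0.15]
  [  -0.35     0.90    -0.20]
  [  -0.15     0.00     0.70]
Cofactors of I−A, C_ij = (−1)^(i+j)·(minor ij) (rows/columns in the sector order above):
  C_11 = (0.90)(0.70) − (-0.20)(0.00) = 0.6300
  C_12 = −[(-0.35)(0.70) − (-0.20)(-0.15)] = 0.2750
  C_13 = (-0.35)(0.00) − (0.90)(-0.15) = 0.1350
  C_21 = −[(-0.25)(0.70) − (-0.15)(0.00)] = 0.1750
  C_22 = (0.75)(0.70) − (-0.15)(-0.15) = 0.5025
  C_23 = −[(0.75)(0.00) − (-0.25)(-0.15)] = 0.0375
  C_31 = (-0.25)(-0.20) − (-0.15)(0.90) = 0.1850
  C_32 = −[(0.75)(-0.20) − (-0.15)(-0.35)] = 0.2025
  C_33 = (0.75)(0.90) − (-0.25)(-0.35) = 0.5875
det(I−A) = Σ_j (I−A)_1j·C_1j = (0.75)(0.6300) + (-0.25)(0.2750) + (-0.15)(0.1350) = 0.3835
adj(I−A) = Cᵀ =
  [ 0.6300   0.1750   0.1850]
  [ 0.2750   0.5025   0.2025]
  [ 0.1350   0.0375   0.5875]
(I − A)⁻¹ = adj(I−A) / det(I−A) ≈
  [   1.6428     0.4563     0.4824]
  [   0.7171     1.3103     0.5280]
  [   0.3520     0.0978     1.5319]
x = (I − A)⁻¹ d = adj(I−A)·d / det(I−A), with det(I−A) = 0.3835:
  x_1 = (0.6300·240 + 0.1750·200 + 0.1850·560) / 0.3835 = 289.80 / 0.3835 ≈ 755.67
  x_2 = (0.2750·240 + 0.5025·200 + 0.2025·560) / 0.3835 = 279.90 / 0.3835 ≈ 729.86
  x_3 = (0.1350·240 + 0.0375·200 + 0.5875·560) / 0.3835 = 368.90 / 0.3835 ≈ 961.93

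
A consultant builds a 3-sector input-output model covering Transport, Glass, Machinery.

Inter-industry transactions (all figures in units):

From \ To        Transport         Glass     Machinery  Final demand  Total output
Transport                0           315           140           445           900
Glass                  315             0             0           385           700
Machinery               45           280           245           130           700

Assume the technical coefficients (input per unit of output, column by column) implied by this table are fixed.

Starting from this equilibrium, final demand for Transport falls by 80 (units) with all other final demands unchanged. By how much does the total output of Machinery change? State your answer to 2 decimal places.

Technical coefficients a_ij = z_ij / X_j:
  a_TT = 0/900 = 0.00, a_GT = 315/900 = 0.35, a_MT = 45/900 = 0.05
  a_TG = 315/700 = 0.45, a_GG = 0/700 = 0.00, a_MG = 280/700 = 0.40
  a_TM = 140/700 = 0.20, a_GM = 0/700 = 0.00, a_MM = 245/700 = 0.35
I − A =
  [   1.00    -0.45    -0.20]
  [  -0.35     1.00     0.00]
  [  -0.05    -0.40     0.65]
Cofactors of I−A, C_ij = (−1)^(i+j)·(minor ij) (rows/columns in the sector order above):
  C_11 = (1.00)(0.65) − (0.00)(-0.40) = 0.6500
  C_12 = −[(-0.35)(0.65) − (0.00)(-0.05)] = 0.2275
  C_13 = (-0.35)(-0.40) − (1.00)(-0.05) = 0.1900
  C_21 = −[(-0.45)(0.65) − (-0.20)(-0.40)] = 0.3725
  C_22 = (1.00)(0.65) − (-0.20)(-0.05) = 0.6400
  C_23 = −[(1.00)(-0.40) − (-0.45)(-0.05)] = 0.4225
  C_31 = (-0.45)(0.00) − (-0.20)(1.00) = 0.2000
  C_32 = −[(1.00)(0.00) − (-0.20)(-0.35)] = 0.0700
  C_33 = (1.00)(1.00) − (-0.45)(-0.35) = 0.8425
det(I−A) = Σ_j (I−A)_1j·C_1j = (1.00)(0.6500) + (-0.45)(0.2275) + (-0.20)(0.1900) = 0.509625
adj(I−A) = Cᵀ =
  [ 0.6500   0.3725   0.2000]
  [ 0.2275   0.6400   0.0700]
  [ 0.1900   0.4225   0.8425]
(I − A)⁻¹ = adj(I−A) / det(I−A) ≈
  [   1.2754     0.7309     0.3924]
  [   0.4464     1.2558     0.1374]
  [   0.3728     0.8290     1.6532]
Δx = (I − A)⁻¹ Δd with Δd having -80 in the Transport component and 0 elsewhere.
So Δx_M = L_MT · (-80), where L_MT = adj(I−A)_MT / det(I−A) = 0.1900 / 0.509625.
Δx_M = 0.1900 × (-80) / 0.509625 = -15.20 / 0.509625 ≈ -29.83.

Δx_M = -29.83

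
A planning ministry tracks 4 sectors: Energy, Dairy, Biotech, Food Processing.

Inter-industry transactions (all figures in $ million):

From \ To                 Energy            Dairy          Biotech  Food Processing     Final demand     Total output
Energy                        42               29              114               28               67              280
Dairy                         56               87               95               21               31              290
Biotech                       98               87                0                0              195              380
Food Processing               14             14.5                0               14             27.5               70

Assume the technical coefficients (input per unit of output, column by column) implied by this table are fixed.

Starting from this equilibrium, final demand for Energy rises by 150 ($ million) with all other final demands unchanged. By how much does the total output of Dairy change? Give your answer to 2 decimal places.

Δx_2 = 123.94

Technical coefficients a_ij = z_ij / X_j:
  a_11 = 42/280 = 0.15, a_21 = 56/280 = 0.20, a_31 = 98/280 = 0.35, a_41 = 14/280 = 0.05
  a_12 = 29/290 = 0.10, a_22 = 87/290 = 0.30, a_32 = 87/290 = 0.30, a_42 = 14.5/290 = 0.05
  a_13 = 114/380 = 0.30, a_23 = 95/380 = 0.25, a_33 = 0/380 = 0.00, a_43 = 0/380 = 0.00
  a_14 = 28/70 = 0.40, a_24 = 21/70 = 0.30, a_34 = 0/70 = 0.00, a_44 = 14/70 = 0.20
I − A =
  [   0.85    -0.10    -0.30    -0.40]
  [  -0.20     0.70    -0.25    -0.30]
  [  -0.35    -0.30     1.00     0.00]
  [  -0.05    -0.05     0.00     0.80]
Compute the cofactors C_ij = (−1)^(i+j)·(3×3 minor ij) of I−A; the adjugate is their transpose:
adj(I−A) = Cᵀ =
  [ 0.485000   0.172000   0.188500   0.307000]
  [ 0.245000   0.576000   0.217500   0.338500]
  [ 0.243250   0.233000   0.427750   0.209000]
  [ 0.045625   0.046750   0.025375   0.411000]
det(I−A) = Σ_j (I−A)_1j·C_1j = (0.85)(0.485000) + (-0.10)(0.245000) + (-0.30)(0.243250) + (-0.40)(0.045625) = 0.296525
(I − A)⁻¹ = adj(I−A) / det(I−A) ≈
  [   1.6356     0.5801     0.6357     1.0353]
  [   0.8262     1.9425     0.7335     1.1416]
  [   0.8203     0.7858     1.4425     0.7048]
  [   0.1539     0.1577     0.0856     1.3861]
Δx = (I − A)⁻¹ Δd with Δd having +150 in the Energy component and 0 elsewhere.
So Δx_2 = L_21 · (+150), where L_21 = adj(I−A)_21 / det(I−A) = 0.245000 / 0.296525.
Δx_2 = 0.245000 × (+150) / 0.296525 = 36.75 / 0.296525 ≈ 123.94.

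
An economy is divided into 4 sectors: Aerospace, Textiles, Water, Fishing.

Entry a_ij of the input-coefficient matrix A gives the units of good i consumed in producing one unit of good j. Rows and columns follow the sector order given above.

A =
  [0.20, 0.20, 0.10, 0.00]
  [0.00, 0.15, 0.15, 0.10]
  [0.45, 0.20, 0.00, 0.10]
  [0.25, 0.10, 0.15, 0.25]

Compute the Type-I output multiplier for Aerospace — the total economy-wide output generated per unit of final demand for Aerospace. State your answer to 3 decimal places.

m_1 = 2.965

I − A =
  [   0.80    -0.20    -0.10     0.00]
  [   0.00     0.85    -0.15    -0.10]
  [  -0.45    -0.20     1.00    -0.10]
  [  -0.25    -0.10    -0.15     0.75]
Compute the cofactors C_ij = (−1)^(i+j)·(3×3 minor ij) of I−A; the adjugate is their transpose:
adj(I−A) = Cᵀ =
  [ 0.587750   0.163000   0.088250   0.033500]
  [ 0.086125   0.551750   0.104500   0.087500]
  [ 0.308625   0.200500   0.497000   0.093000]
  [ 0.269125   0.168000   0.142750   0.604250]
det(I−A) = Σ_j (I−A)_1j·C_1j = (0.80)(0.587750) + (-0.20)(0.086125) + (-0.10)(0.308625) + (0.00)(0.269125) = 0.4221125
(I − A)⁻¹ = adj(I−A) / det(I−A) ≈
  [   1.3924     0.3862     0.2091     0.0794]
  [   0.2040     1.3071     0.2476     0.2073]
  [   0.7311     0.4750     1.1774     0.2203]
  [   0.6376     0.3980     0.3382     1.4315]
The output multiplier for sector j is the column-j sum of the Leontief inverse (I − A)⁻¹ = adj(I−A) / det(I−A).
Column 1 of adj(I−A): (0.587750, 0.086125, 0.308625, 0.269125); det(I−A) = 0.4221125.
m_1 = (0.587750 + 0.086125 + 0.308625 + 0.269125) / 0.4221125 = 1.251625 / 0.4221125 ≈ 2.965.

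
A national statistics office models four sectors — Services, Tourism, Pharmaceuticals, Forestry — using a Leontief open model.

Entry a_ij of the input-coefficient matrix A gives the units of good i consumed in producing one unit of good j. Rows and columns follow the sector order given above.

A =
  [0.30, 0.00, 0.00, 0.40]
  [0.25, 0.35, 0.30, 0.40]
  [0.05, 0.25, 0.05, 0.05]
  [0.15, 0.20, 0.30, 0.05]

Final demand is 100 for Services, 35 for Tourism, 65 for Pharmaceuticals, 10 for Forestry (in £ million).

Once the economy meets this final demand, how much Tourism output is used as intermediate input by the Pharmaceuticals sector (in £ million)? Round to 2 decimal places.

I − A =
  [   0.70     0.00     0.00    -0.40]
  [  -0.25     0.65    -0.30    -0.40]
  [  -0.05    -0.25     0.95    -0.05]
  [  -0.15    -0.20    -0.30     0.95]
Compute the cofactors C_ij = (−1)^(i+j)·(3×3 minor ij) of I−A; the adjugate is their transpose:
adj(I−A) = Cᵀ =
  [ 0.396625   0.106000   0.102000   0.217000]
  [ 0.301375   0.558250   0.295500   0.377500]
  [ 0.108625   0.162250   0.317250   0.130750]
  [ 0.160375   0.185500   0.178500   0.379750]
det(I−A) = Σ_j (I−A)_1j·C_1j = (0.70)(0.396625) + (0.00)(0.301375) + (0.00)(0.108625) + (-0.40)(0.160375) = 0.2134875
(I − A)⁻¹ = adj(I−A) / det(I−A) ≈
  [   1.8578     0.4965     0.4778     1.0165]
  [   1.4117     2.6149     1.3842     1.7683]
  [   0.5088     0.7600     1.4860     0.6124]
  [   0.7512     0.8689     0.8361     1.7788]
First solve x = (I − A)⁻¹ d = adj(I−A)·d / det(I−A); in particular x_P = (0.108625·100 + 0.162250·35 + 0.317250·65 + 0.130750·10) / 0.2134875 = 38.47 / 0.2134875 ≈ 180.1979.
Intermediate flow from T to P: z_TP = a_TP · x_P = 0.30 × 38.47 / 0.2134875 = 11.541 / 0.2134875 ≈ 54.06.

z_TP = 54.06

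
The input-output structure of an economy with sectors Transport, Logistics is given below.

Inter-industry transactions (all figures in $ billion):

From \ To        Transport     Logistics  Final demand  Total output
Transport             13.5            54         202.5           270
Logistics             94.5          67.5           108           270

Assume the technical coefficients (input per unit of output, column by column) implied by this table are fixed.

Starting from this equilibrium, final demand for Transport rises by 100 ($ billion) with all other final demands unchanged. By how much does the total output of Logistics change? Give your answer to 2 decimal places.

Δx_2 = 54.47

Technical coefficients a_ij = z_ij / X_j:
  a_11 = 13.5/270 = 0.05, a_21 = 94.5/270 = 0.35
  a_12 = 54/270 = 0.20, a_22 = 67.5/270 = 0.25
I − A =
  [   0.95    -0.20]
  [  -0.35     0.75]
det(I−A) = (0.95)(0.75) − (-0.20)(-0.35) = 0.6425
adj(I−A) = [[0.75, 0.20], [0.35, 0.95]]
(I − A)⁻¹ = adj(I−A) / det(I−A) ≈
  [   1.1673     0.3113]
  [   0.5447     1.4786]
Δx = (I − A)⁻¹ Δd with Δd having +100 in the Transport component and 0 elsewhere.
So Δx_2 = L_21 · (+100), where L_21 = adj(I−A)_21 / det(I−A) = 0.35 / 0.6425.
Δx_2 = 0.35 × (+100) / 0.6425 = 35.00 / 0.6425 ≈ 54.47.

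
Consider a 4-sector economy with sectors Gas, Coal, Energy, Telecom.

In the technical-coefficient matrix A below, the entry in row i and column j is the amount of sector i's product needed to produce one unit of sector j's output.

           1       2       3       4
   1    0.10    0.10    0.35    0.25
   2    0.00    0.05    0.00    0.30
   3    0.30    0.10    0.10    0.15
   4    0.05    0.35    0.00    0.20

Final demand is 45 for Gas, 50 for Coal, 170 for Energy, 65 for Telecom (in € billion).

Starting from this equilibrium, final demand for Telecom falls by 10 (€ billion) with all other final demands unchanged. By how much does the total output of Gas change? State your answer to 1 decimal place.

I − A =
  [   0.90    -0.10    -0.35    -0.25]
  [   0.00     0.95     0.00    -0.30]
  [  -0.30    -0.10     0.90    -0.15]
  [  -0.05    -0.35     0.00     0.80]
Compute the cofactors C_ij = (−1)^(i+j)·(3×3 minor ij) of I−A; the adjugate is their transpose:
adj(I−A) = Cᵀ =
  [ 0.589500   0.197125   0.229250   0.301125]
  [ 0.013500   0.550125   0.005250   0.211500]
  [ 0.205125   0.169000   0.576125   0.235500]
  [ 0.042750   0.253000   0.016625   0.669750]
det(I−A) = Σ_j (I−A)_1j·C_1j = (0.90)(0.589500) + (-0.10)(0.013500) + (-0.35)(0.205125) + (-0.25)(0.042750) = 0.44671875
(I − A)⁻¹ = adj(I−A) / det(I−A) ≈
  [   1.3196     0.4413     0.5132     0.6741]
  [   0.0302     1.2315     0.0118     0.4735]
  [   0.4592     0.3783     1.2897     0.5272]
  [   0.0957     0.5664     0.0372     1.4993]
Δx = (I − A)⁻¹ Δd with Δd having -10 in the Telecom component and 0 elsewhere.
So Δx_1 = L_14 · (-10), where L_14 = adj(I−A)_14 / det(I−A) = 0.301125 / 0.44671875.
Δx_1 = 0.301125 × (-10) / 0.44671875 = -3.01125 / 0.44671875 ≈ -6.7.

Δx_1 = -6.7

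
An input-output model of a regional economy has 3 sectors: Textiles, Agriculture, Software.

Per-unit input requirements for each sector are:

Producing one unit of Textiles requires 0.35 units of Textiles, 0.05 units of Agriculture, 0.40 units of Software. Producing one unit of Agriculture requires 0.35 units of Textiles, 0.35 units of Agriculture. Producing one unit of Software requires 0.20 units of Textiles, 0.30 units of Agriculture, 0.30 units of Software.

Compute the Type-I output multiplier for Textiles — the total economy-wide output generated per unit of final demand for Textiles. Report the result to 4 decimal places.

I − A =
  [   0.65    -0.35    -0.20]
  [  -0.05     0.65    -0.30]
  [  -0.40     0.00     0.70]
Cofactors of I−A, C_ij = (−1)^(i+j)·(minor ij) (rows/columns in the sector order above):
  C_11 = (0.65)(0.70) − (-0.30)(0.00) = 0.4550
  C_12 = −[(-0.05)(0.70) − (-0.30)(-0.40)] = 0.1550
  C_13 = (-0.05)(0.00) − (0.65)(-0.40) = 0.2600
  C_21 = −[(-0.35)(0.70) − (-0.20)(0.00)] = 0.2450
  C_22 = (0.65)(0.70) − (-0.20)(-0.40) = 0.3750
  C_23 = −[(0.65)(0.00) − (-0.35)(-0.40)] = 0.1400
  C_31 = (-0.35)(-0.30) − (-0.20)(0.65) = 0.2350
  C_32 = −[(0.65)(-0.30) − (-0.20)(-0.05)] = 0.2050
  C_33 = (0.65)(0.65) − (-0.35)(-0.05) = 0.4050
det(I−A) = Σ_j (I−A)_1j·C_1j = (0.65)(0.4550) + (-0.35)(0.1550) + (-0.20)(0.2600) = 0.1895
adj(I−A) = Cᵀ =
  [ 0.4550   0.2450   0.2350]
  [ 0.1550   0.3750   0.2050]
  [ 0.2600   0.1400   0.4050]
(I − A)⁻¹ = adj(I−A) / det(I−A) ≈
  [   2.40106     1.29288     1.24011]
  [   0.81794     1.97889     1.08179]
  [   1.37203     0.73879     2.13720]
The output multiplier for sector j is the column-j sum of the Leontief inverse (I − A)⁻¹ = adj(I−A) / det(I−A).
Column T of adj(I−A): (0.4550, 0.1550, 0.2600); det(I−A) = 0.1895.
m_T = (0.4550 + 0.1550 + 0.2600) / 0.1895 = 0.87 / 0.1895 ≈ 4.5910.

m_T = 4.5910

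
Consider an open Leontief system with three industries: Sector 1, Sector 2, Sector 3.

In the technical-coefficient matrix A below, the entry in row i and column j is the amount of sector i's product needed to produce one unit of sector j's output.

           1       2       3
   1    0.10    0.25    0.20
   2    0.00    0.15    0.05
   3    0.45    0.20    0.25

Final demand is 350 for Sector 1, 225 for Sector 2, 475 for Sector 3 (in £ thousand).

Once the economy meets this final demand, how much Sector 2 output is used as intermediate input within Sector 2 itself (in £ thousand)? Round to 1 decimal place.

I − A =
  [   0.90    -0.25    -0.20]
  [   0.00     0.85    -0.05]
  [  -0.45    -0.20     0.75]
Cofactors of I−A, C_ij = (−1)^(i+j)·(minor ij) (rows/columns in the sector order above):
  C_11 = (0.85)(0.75) − (-0.05)(-0.20) = 0.6275
  C_12 = −[(0.00)(0.75) − (-0.05)(-0.45)] = 0.0225
  C_13 = (0.00)(-0.20) − (0.85)(-0.45) = 0.3825
  C_21 = −[(-0.25)(0.75) − (-0.20)(-0.20)] = 0.2275
  C_22 = (0.90)(0.75) − (-0.20)(-0.45) = 0.5850
  C_23 = −[(0.90)(-0.20) − (-0.25)(-0.45)] = 0.2925
  C_31 = (-0.25)(-0.05) − (-0.20)(0.85) = 0.1825
  C_32 = −[(0.90)(-0.05) − (-0.20)(0.00)] = 0.0450
  C_33 = (0.90)(0.85) − (-0.25)(0.00) = 0.7650
det(I−A) = Σ_j (I−A)_1j·C_1j = (0.90)(0.6275) + (-0.25)(0.0225) + (-0.20)(0.3825) = 0.482625
adj(I−A) = Cᵀ =
  [ 0.6275   0.2275   0.1825]
  [ 0.0225   0.5850   0.0450]
  [ 0.3825   0.2925   0.7650]
(I − A)⁻¹ = adj(I−A) / det(I−A) ≈
  [   1.3002     0.4714     0.3781]
  [   0.0466     1.2121     0.0932]
  [   0.7925     0.6061     1.5851]
First solve x = (I − A)⁻¹ d = adj(I−A)·d / det(I−A); in particular x_2 = (0.0225·350 + 0.5850·225 + 0.0450·475) / 0.482625 = 160.875 / 0.482625 ≈ 333.333.
Intermediate flow from 2 to 2: z_22 = a_22 · x_2 = 0.15 × 160.875 / 0.482625 = 24.13125 / 0.482625 = 50.0.

z_22 = 50.0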